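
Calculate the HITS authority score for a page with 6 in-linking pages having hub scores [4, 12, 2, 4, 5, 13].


Authority = sum of hub scores of in-linkers
In-link 1: hub score = 4
In-link 2: hub score = 12
In-link 3: hub score = 2
In-link 4: hub score = 4
In-link 5: hub score = 5
In-link 6: hub score = 13
Authority = 4 + 12 + 2 + 4 + 5 + 13 = 40

40


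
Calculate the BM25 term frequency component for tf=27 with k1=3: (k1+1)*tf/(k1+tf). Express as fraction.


BM25 TF component = (k1+1)*tf / (k1+tf)
k1 = 3, tf = 27
Numerator = (3+1)*27 = 108
Denominator = 3 + 27 = 30
= 108/30 = 18/5

18/5


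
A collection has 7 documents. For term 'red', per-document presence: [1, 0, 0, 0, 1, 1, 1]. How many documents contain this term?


Checking each document for 'red':
Doc 1: present
Doc 2: absent
Doc 3: absent
Doc 4: absent
Doc 5: present
Doc 6: present
Doc 7: present
df = sum of presences = 1 + 0 + 0 + 0 + 1 + 1 + 1 = 4

4


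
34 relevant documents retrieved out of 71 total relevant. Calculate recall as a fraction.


Recall = retrieved_relevant / total_relevant
= 34 / 71
= 34 / (34 + 37)
= 34/71

34/71


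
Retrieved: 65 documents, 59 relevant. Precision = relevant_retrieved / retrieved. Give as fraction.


Precision = relevant_retrieved / total_retrieved
= 59 / 65
= 59 / (59 + 6)
= 59/65

59/65


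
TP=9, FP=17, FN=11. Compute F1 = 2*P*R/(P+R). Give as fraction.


F1 = 2 * P * R / (P + R)
P = TP/(TP+FP) = 9/26 = 9/26
R = TP/(TP+FN) = 9/20 = 9/20
2 * P * R = 2 * 9/26 * 9/20 = 81/260
P + R = 9/26 + 9/20 = 207/260
F1 = 81/260 / 207/260 = 9/23

9/23


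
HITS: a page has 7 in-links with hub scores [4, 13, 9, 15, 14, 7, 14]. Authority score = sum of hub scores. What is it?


Authority = sum of hub scores of in-linkers
In-link 1: hub score = 4
In-link 2: hub score = 13
In-link 3: hub score = 9
In-link 4: hub score = 15
In-link 5: hub score = 14
In-link 6: hub score = 7
In-link 7: hub score = 14
Authority = 4 + 13 + 9 + 15 + 14 + 7 + 14 = 76

76


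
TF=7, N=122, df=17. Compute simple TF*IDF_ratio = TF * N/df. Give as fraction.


TF * (N/df)
= 7 * (122/17)
= 7 * 122/17
= 854/17

854/17


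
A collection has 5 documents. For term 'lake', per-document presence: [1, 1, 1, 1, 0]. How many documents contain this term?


Checking each document for 'lake':
Doc 1: present
Doc 2: present
Doc 3: present
Doc 4: present
Doc 5: absent
df = sum of presences = 1 + 1 + 1 + 1 + 0 = 4

4


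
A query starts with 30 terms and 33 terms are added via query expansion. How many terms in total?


Original terms: 30
Expansion terms: 33
Total = 30 + 33 = 63

63


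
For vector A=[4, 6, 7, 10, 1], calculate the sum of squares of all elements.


|A|^2 = sum of squared components
A[0]^2 = 4^2 = 16
A[1]^2 = 6^2 = 36
A[2]^2 = 7^2 = 49
A[3]^2 = 10^2 = 100
A[4]^2 = 1^2 = 1
Sum = 16 + 36 + 49 + 100 + 1 = 202

202


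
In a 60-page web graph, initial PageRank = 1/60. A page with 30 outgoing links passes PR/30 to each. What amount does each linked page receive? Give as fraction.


Initial PR = 1/60 = 1/60
Outlinks = 30
Contribution per link = PR / outlinks
= 1/60 / 30
= 1/1800

1/1800


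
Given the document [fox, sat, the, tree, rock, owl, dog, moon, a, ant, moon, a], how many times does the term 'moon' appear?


Document has 12 words
Scanning for 'moon':
Found at positions: [7, 10]
Count = 2

2


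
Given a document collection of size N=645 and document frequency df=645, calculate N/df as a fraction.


IDF ratio = N / df
= 645 / 645
= 1

1


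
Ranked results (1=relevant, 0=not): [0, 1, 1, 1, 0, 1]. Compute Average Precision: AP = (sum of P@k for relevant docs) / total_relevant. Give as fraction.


Computing P@k for each relevant position:
Position 1: not relevant
Position 2: relevant, P@2 = 1/2 = 1/2
Position 3: relevant, P@3 = 2/3 = 2/3
Position 4: relevant, P@4 = 3/4 = 3/4
Position 5: not relevant
Position 6: relevant, P@6 = 4/6 = 2/3
Sum of P@k = 1/2 + 2/3 + 3/4 + 2/3 = 31/12
AP = 31/12 / 4 = 31/48

31/48


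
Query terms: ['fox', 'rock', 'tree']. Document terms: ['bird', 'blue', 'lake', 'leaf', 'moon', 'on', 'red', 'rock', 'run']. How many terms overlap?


Query terms: ['fox', 'rock', 'tree']
Document terms: ['bird', 'blue', 'lake', 'leaf', 'moon', 'on', 'red', 'rock', 'run']
Common terms: ['rock']
Overlap count = 1

1


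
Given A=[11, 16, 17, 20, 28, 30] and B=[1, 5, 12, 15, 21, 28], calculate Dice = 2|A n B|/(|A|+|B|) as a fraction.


A intersect B = [28]
|A intersect B| = 1
|A| = 6, |B| = 6
Dice = 2*1 / (6+6)
= 2 / 12 = 1/6

1/6


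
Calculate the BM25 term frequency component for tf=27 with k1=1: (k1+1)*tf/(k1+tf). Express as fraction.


BM25 TF component = (k1+1)*tf / (k1+tf)
k1 = 1, tf = 27
Numerator = (1+1)*27 = 54
Denominator = 1 + 27 = 28
= 54/28 = 27/14

27/14


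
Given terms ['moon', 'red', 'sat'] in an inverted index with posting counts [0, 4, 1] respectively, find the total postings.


Summing posting list sizes:
'moon': 0 postings
'red': 4 postings
'sat': 1 postings
Total = 0 + 4 + 1 = 5

5


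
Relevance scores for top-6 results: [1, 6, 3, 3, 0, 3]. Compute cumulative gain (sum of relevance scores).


Cumulative Gain = sum of relevance scores
Position 1: rel=1, running sum=1
Position 2: rel=6, running sum=7
Position 3: rel=3, running sum=10
Position 4: rel=3, running sum=13
Position 5: rel=0, running sum=13
Position 6: rel=3, running sum=16
CG = 16

16


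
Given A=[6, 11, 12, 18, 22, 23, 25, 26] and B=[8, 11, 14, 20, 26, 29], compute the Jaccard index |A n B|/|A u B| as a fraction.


A intersect B = [11, 26]
|A intersect B| = 2
A union B = [6, 8, 11, 12, 14, 18, 20, 22, 23, 25, 26, 29]
|A union B| = 12
Jaccard = 2/12 = 1/6

1/6


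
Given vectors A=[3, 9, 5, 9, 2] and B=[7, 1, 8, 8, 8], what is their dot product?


Dot product = sum of element-wise products
A[0]*B[0] = 3*7 = 21
A[1]*B[1] = 9*1 = 9
A[2]*B[2] = 5*8 = 40
A[3]*B[3] = 9*8 = 72
A[4]*B[4] = 2*8 = 16
Sum = 21 + 9 + 40 + 72 + 16 = 158

158


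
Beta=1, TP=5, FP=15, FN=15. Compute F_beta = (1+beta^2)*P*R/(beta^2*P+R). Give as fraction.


P = TP/(TP+FP) = 5/20 = 1/4
R = TP/(TP+FN) = 5/20 = 1/4
beta^2 = 1^2 = 1
(1 + beta^2) = 2
Numerator = (1+beta^2)*P*R = 1/8
Denominator = beta^2*P + R = 1/4 + 1/4 = 1/2
F_beta = 1/4

1/4


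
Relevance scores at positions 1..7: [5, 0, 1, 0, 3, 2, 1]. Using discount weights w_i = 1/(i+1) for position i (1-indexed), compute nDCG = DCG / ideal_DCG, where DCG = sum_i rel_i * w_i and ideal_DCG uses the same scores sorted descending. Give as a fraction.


Position discount weights w_i = 1/(i+1) for i=1..7:
Weights = [1/2, 1/3, 1/4, 1/5, 1/6, 1/7, 1/8]
Actual relevance: [5, 0, 1, 0, 3, 2, 1]
DCG = 5/2 + 0/3 + 1/4 + 0/5 + 3/6 + 2/7 + 1/8 = 205/56
Ideal relevance (sorted desc): [5, 3, 2, 1, 1, 0, 0]
Ideal DCG = 5/2 + 3/3 + 2/4 + 1/5 + 1/6 + 0/7 + 0/8 = 131/30
nDCG = DCG / ideal_DCG = 205/56 / 131/30 = 3075/3668

3075/3668


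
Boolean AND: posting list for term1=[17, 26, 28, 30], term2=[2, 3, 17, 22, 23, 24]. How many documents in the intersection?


Boolean AND: find intersection of posting lists
term1 docs: [17, 26, 28, 30]
term2 docs: [2, 3, 17, 22, 23, 24]
Intersection: [17]
|intersection| = 1

1


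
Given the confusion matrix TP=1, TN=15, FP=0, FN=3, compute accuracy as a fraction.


Accuracy = (TP + TN) / (TP + TN + FP + FN)
TP + TN = 1 + 15 = 16
Total = 1 + 15 + 0 + 3 = 19
Accuracy = 16 / 19 = 16/19

16/19


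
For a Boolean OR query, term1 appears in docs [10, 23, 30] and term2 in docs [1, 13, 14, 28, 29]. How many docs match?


Boolean OR: find union of posting lists
term1 docs: [10, 23, 30]
term2 docs: [1, 13, 14, 28, 29]
Union: [1, 10, 13, 14, 23, 28, 29, 30]
|union| = 8

8


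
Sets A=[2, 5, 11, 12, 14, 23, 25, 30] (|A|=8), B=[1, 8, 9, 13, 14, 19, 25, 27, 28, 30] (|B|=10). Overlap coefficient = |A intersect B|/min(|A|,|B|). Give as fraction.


A intersect B = [14, 25, 30]
|A intersect B| = 3
min(|A|, |B|) = min(8, 10) = 8
Overlap = 3 / 8 = 3/8

3/8


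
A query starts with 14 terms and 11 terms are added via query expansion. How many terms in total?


Original terms: 14
Expansion terms: 11
Total = 14 + 11 = 25

25


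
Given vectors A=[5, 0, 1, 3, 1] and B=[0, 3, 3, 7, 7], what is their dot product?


Dot product = sum of element-wise products
A[0]*B[0] = 5*0 = 0
A[1]*B[1] = 0*3 = 0
A[2]*B[2] = 1*3 = 3
A[3]*B[3] = 3*7 = 21
A[4]*B[4] = 1*7 = 7
Sum = 0 + 0 + 3 + 21 + 7 = 31

31


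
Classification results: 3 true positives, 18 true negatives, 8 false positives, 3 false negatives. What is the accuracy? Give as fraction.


Accuracy = (TP + TN) / (TP + TN + FP + FN)
TP + TN = 3 + 18 = 21
Total = 3 + 18 + 8 + 3 = 32
Accuracy = 21 / 32 = 21/32

21/32


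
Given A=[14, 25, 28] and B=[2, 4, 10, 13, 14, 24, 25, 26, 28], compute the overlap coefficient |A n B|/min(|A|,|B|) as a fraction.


A intersect B = [14, 25, 28]
|A intersect B| = 3
min(|A|, |B|) = min(3, 9) = 3
Overlap = 3 / 3 = 1

1


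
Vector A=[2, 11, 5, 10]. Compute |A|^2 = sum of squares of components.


|A|^2 = sum of squared components
A[0]^2 = 2^2 = 4
A[1]^2 = 11^2 = 121
A[2]^2 = 5^2 = 25
A[3]^2 = 10^2 = 100
Sum = 4 + 121 + 25 + 100 = 250

250


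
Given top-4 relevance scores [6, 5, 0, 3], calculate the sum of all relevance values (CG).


Cumulative Gain = sum of relevance scores
Position 1: rel=6, running sum=6
Position 2: rel=5, running sum=11
Position 3: rel=0, running sum=11
Position 4: rel=3, running sum=14
CG = 14

14


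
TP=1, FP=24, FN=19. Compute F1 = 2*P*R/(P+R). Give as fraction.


F1 = 2 * P * R / (P + R)
P = TP/(TP+FP) = 1/25 = 1/25
R = TP/(TP+FN) = 1/20 = 1/20
2 * P * R = 2 * 1/25 * 1/20 = 1/250
P + R = 1/25 + 1/20 = 9/100
F1 = 1/250 / 9/100 = 2/45

2/45


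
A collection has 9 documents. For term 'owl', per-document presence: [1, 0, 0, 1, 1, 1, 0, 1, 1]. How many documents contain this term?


Checking each document for 'owl':
Doc 1: present
Doc 2: absent
Doc 3: absent
Doc 4: present
Doc 5: present
Doc 6: present
Doc 7: absent
Doc 8: present
Doc 9: present
df = sum of presences = 1 + 0 + 0 + 1 + 1 + 1 + 0 + 1 + 1 = 6

6


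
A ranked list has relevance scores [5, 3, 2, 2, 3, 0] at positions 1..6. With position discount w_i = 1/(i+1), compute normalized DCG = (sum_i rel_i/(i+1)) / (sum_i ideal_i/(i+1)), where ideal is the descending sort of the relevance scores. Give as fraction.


Position discount weights w_i = 1/(i+1) for i=1..6:
Weights = [1/2, 1/3, 1/4, 1/5, 1/6, 1/7]
Actual relevance: [5, 3, 2, 2, 3, 0]
DCG = 5/2 + 3/3 + 2/4 + 2/5 + 3/6 + 0/7 = 49/10
Ideal relevance (sorted desc): [5, 3, 3, 2, 2, 0]
Ideal DCG = 5/2 + 3/3 + 3/4 + 2/5 + 2/6 + 0/7 = 299/60
nDCG = DCG / ideal_DCG = 49/10 / 299/60 = 294/299

294/299


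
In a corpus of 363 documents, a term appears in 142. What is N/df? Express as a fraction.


IDF ratio = N / df
= 363 / 142
= 363/142

363/142


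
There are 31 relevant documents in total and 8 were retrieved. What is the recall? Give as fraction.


Recall = retrieved_relevant / total_relevant
= 8 / 31
= 8 / (8 + 23)
= 8/31

8/31


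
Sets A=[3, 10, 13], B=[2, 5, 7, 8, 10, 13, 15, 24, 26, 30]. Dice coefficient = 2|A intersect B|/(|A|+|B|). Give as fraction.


A intersect B = [10, 13]
|A intersect B| = 2
|A| = 3, |B| = 10
Dice = 2*2 / (3+10)
= 4 / 13 = 4/13

4/13


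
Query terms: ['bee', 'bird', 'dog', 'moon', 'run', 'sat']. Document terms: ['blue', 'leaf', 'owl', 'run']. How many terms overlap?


Query terms: ['bee', 'bird', 'dog', 'moon', 'run', 'sat']
Document terms: ['blue', 'leaf', 'owl', 'run']
Common terms: ['run']
Overlap count = 1

1


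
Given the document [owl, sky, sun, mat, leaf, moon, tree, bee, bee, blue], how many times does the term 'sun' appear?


Document has 10 words
Scanning for 'sun':
Found at positions: [2]
Count = 1

1


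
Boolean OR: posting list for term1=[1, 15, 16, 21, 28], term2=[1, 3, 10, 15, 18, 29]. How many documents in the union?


Boolean OR: find union of posting lists
term1 docs: [1, 15, 16, 21, 28]
term2 docs: [1, 3, 10, 15, 18, 29]
Union: [1, 3, 10, 15, 16, 18, 21, 28, 29]
|union| = 9

9


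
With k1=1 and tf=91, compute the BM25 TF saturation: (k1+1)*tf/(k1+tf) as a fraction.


BM25 TF component = (k1+1)*tf / (k1+tf)
k1 = 1, tf = 91
Numerator = (1+1)*91 = 182
Denominator = 1 + 91 = 92
= 182/92 = 91/46

91/46


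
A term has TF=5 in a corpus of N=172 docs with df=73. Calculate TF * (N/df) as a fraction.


TF * (N/df)
= 5 * (172/73)
= 5 * 172/73
= 860/73

860/73


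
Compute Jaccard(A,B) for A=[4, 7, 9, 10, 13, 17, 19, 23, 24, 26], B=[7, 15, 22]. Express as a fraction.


A intersect B = [7]
|A intersect B| = 1
A union B = [4, 7, 9, 10, 13, 15, 17, 19, 22, 23, 24, 26]
|A union B| = 12
Jaccard = 1/12 = 1/12

1/12


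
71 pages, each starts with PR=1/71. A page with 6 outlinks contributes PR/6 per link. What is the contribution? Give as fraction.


Initial PR = 1/71 = 1/71
Outlinks = 6
Contribution per link = PR / outlinks
= 1/71 / 6
= 1/426

1/426


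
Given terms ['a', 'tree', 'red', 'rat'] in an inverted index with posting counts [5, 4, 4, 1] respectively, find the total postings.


Summing posting list sizes:
'a': 5 postings
'tree': 4 postings
'red': 4 postings
'rat': 1 postings
Total = 5 + 4 + 4 + 1 = 14

14


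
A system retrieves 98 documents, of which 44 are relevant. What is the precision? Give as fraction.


Precision = relevant_retrieved / total_retrieved
= 44 / 98
= 44 / (44 + 54)
= 22/49

22/49


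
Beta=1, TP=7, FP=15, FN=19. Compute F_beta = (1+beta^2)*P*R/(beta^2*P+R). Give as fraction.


P = TP/(TP+FP) = 7/22 = 7/22
R = TP/(TP+FN) = 7/26 = 7/26
beta^2 = 1^2 = 1
(1 + beta^2) = 2
Numerator = (1+beta^2)*P*R = 49/286
Denominator = beta^2*P + R = 7/22 + 7/26 = 84/143
F_beta = 7/24

7/24


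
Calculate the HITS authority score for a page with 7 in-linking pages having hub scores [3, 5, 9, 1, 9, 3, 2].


Authority = sum of hub scores of in-linkers
In-link 1: hub score = 3
In-link 2: hub score = 5
In-link 3: hub score = 9
In-link 4: hub score = 1
In-link 5: hub score = 9
In-link 6: hub score = 3
In-link 7: hub score = 2
Authority = 3 + 5 + 9 + 1 + 9 + 3 + 2 = 32

32


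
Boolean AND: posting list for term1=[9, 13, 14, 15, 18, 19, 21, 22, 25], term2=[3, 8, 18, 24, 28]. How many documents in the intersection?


Boolean AND: find intersection of posting lists
term1 docs: [9, 13, 14, 15, 18, 19, 21, 22, 25]
term2 docs: [3, 8, 18, 24, 28]
Intersection: [18]
|intersection| = 1

1


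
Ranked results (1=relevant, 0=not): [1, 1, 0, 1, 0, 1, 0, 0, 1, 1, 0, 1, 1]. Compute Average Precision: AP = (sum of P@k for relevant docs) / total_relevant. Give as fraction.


Computing P@k for each relevant position:
Position 1: relevant, P@1 = 1/1 = 1
Position 2: relevant, P@2 = 2/2 = 1
Position 3: not relevant
Position 4: relevant, P@4 = 3/4 = 3/4
Position 5: not relevant
Position 6: relevant, P@6 = 4/6 = 2/3
Position 7: not relevant
Position 8: not relevant
Position 9: relevant, P@9 = 5/9 = 5/9
Position 10: relevant, P@10 = 6/10 = 3/5
Position 11: not relevant
Position 12: relevant, P@12 = 7/12 = 7/12
Position 13: relevant, P@13 = 8/13 = 8/13
Sum of P@k = 1 + 1 + 3/4 + 2/3 + 5/9 + 3/5 + 7/12 + 8/13 = 3376/585
AP = 3376/585 / 8 = 422/585

422/585


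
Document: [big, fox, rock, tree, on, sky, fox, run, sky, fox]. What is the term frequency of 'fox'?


Document has 10 words
Scanning for 'fox':
Found at positions: [1, 6, 9]
Count = 3

3


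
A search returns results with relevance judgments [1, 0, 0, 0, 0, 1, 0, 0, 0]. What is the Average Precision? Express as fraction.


Computing P@k for each relevant position:
Position 1: relevant, P@1 = 1/1 = 1
Position 2: not relevant
Position 3: not relevant
Position 4: not relevant
Position 5: not relevant
Position 6: relevant, P@6 = 2/6 = 1/3
Position 7: not relevant
Position 8: not relevant
Position 9: not relevant
Sum of P@k = 1 + 1/3 = 4/3
AP = 4/3 / 2 = 2/3

2/3


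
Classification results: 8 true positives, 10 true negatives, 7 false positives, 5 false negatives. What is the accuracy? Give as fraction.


Accuracy = (TP + TN) / (TP + TN + FP + FN)
TP + TN = 8 + 10 = 18
Total = 8 + 10 + 7 + 5 = 30
Accuracy = 18 / 30 = 3/5

3/5


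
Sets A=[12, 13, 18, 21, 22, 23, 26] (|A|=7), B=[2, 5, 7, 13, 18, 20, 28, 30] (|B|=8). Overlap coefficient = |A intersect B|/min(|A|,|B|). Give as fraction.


A intersect B = [13, 18]
|A intersect B| = 2
min(|A|, |B|) = min(7, 8) = 7
Overlap = 2 / 7 = 2/7

2/7


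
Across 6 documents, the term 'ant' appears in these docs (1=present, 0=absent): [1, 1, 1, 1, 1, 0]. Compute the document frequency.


Checking each document for 'ant':
Doc 1: present
Doc 2: present
Doc 3: present
Doc 4: present
Doc 5: present
Doc 6: absent
df = sum of presences = 1 + 1 + 1 + 1 + 1 + 0 = 5

5


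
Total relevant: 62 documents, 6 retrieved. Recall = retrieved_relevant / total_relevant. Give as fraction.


Recall = retrieved_relevant / total_relevant
= 6 / 62
= 6 / (6 + 56)
= 3/31

3/31


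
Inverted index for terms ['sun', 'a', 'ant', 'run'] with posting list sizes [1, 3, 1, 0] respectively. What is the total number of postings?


Summing posting list sizes:
'sun': 1 postings
'a': 3 postings
'ant': 1 postings
'run': 0 postings
Total = 1 + 3 + 1 + 0 = 5

5


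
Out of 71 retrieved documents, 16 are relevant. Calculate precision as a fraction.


Precision = relevant_retrieved / total_retrieved
= 16 / 71
= 16 / (16 + 55)
= 16/71

16/71


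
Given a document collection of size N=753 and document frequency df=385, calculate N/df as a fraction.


IDF ratio = N / df
= 753 / 385
= 753/385

753/385


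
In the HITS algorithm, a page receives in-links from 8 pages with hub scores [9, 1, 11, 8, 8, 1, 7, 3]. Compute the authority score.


Authority = sum of hub scores of in-linkers
In-link 1: hub score = 9
In-link 2: hub score = 1
In-link 3: hub score = 11
In-link 4: hub score = 8
In-link 5: hub score = 8
In-link 6: hub score = 1
In-link 7: hub score = 7
In-link 8: hub score = 3
Authority = 9 + 1 + 11 + 8 + 8 + 1 + 7 + 3 = 48

48


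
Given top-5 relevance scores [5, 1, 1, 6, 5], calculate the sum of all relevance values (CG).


Cumulative Gain = sum of relevance scores
Position 1: rel=5, running sum=5
Position 2: rel=1, running sum=6
Position 3: rel=1, running sum=7
Position 4: rel=6, running sum=13
Position 5: rel=5, running sum=18
CG = 18

18


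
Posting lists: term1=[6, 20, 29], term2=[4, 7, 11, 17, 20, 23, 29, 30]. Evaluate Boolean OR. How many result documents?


Boolean OR: find union of posting lists
term1 docs: [6, 20, 29]
term2 docs: [4, 7, 11, 17, 20, 23, 29, 30]
Union: [4, 6, 7, 11, 17, 20, 23, 29, 30]
|union| = 9

9


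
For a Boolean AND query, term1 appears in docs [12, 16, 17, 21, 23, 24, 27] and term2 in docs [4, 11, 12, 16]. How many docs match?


Boolean AND: find intersection of posting lists
term1 docs: [12, 16, 17, 21, 23, 24, 27]
term2 docs: [4, 11, 12, 16]
Intersection: [12, 16]
|intersection| = 2

2


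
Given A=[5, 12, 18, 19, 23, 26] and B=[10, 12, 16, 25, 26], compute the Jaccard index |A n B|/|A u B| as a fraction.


A intersect B = [12, 26]
|A intersect B| = 2
A union B = [5, 10, 12, 16, 18, 19, 23, 25, 26]
|A union B| = 9
Jaccard = 2/9 = 2/9

2/9


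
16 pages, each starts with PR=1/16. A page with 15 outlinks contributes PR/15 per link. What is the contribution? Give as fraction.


Initial PR = 1/16 = 1/16
Outlinks = 15
Contribution per link = PR / outlinks
= 1/16 / 15
= 1/240

1/240


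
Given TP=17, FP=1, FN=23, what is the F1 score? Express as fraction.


F1 = 2 * P * R / (P + R)
P = TP/(TP+FP) = 17/18 = 17/18
R = TP/(TP+FN) = 17/40 = 17/40
2 * P * R = 2 * 17/18 * 17/40 = 289/360
P + R = 17/18 + 17/40 = 493/360
F1 = 289/360 / 493/360 = 17/29

17/29


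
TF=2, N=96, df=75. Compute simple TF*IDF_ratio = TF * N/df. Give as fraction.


TF * (N/df)
= 2 * (96/75)
= 2 * 32/25
= 64/25

64/25


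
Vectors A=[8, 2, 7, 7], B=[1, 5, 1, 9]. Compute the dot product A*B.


Dot product = sum of element-wise products
A[0]*B[0] = 8*1 = 8
A[1]*B[1] = 2*5 = 10
A[2]*B[2] = 7*1 = 7
A[3]*B[3] = 7*9 = 63
Sum = 8 + 10 + 7 + 63 = 88

88


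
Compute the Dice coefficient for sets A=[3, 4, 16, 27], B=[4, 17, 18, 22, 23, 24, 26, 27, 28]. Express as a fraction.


A intersect B = [4, 27]
|A intersect B| = 2
|A| = 4, |B| = 9
Dice = 2*2 / (4+9)
= 4 / 13 = 4/13

4/13


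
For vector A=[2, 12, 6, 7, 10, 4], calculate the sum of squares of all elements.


|A|^2 = sum of squared components
A[0]^2 = 2^2 = 4
A[1]^2 = 12^2 = 144
A[2]^2 = 6^2 = 36
A[3]^2 = 7^2 = 49
A[4]^2 = 10^2 = 100
A[5]^2 = 4^2 = 16
Sum = 4 + 144 + 36 + 49 + 100 + 16 = 349

349


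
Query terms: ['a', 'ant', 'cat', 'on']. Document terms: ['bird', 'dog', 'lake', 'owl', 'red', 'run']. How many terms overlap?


Query terms: ['a', 'ant', 'cat', 'on']
Document terms: ['bird', 'dog', 'lake', 'owl', 'red', 'run']
Common terms: []
Overlap count = 0

0


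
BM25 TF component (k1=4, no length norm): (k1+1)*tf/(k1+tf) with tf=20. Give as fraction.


BM25 TF component = (k1+1)*tf / (k1+tf)
k1 = 4, tf = 20
Numerator = (4+1)*20 = 100
Denominator = 4 + 20 = 24
= 100/24 = 25/6

25/6


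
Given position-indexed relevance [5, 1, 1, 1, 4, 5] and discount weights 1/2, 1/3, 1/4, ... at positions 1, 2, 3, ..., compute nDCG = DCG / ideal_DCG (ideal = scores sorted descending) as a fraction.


Position discount weights w_i = 1/(i+1) for i=1..6:
Weights = [1/2, 1/3, 1/4, 1/5, 1/6, 1/7]
Actual relevance: [5, 1, 1, 1, 4, 5]
DCG = 5/2 + 1/3 + 1/4 + 1/5 + 4/6 + 5/7 = 653/140
Ideal relevance (sorted desc): [5, 5, 4, 1, 1, 1]
Ideal DCG = 5/2 + 5/3 + 4/4 + 1/5 + 1/6 + 1/7 = 596/105
nDCG = DCG / ideal_DCG = 653/140 / 596/105 = 1959/2384

1959/2384


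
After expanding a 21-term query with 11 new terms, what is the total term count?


Original terms: 21
Expansion terms: 11
Total = 21 + 11 = 32

32


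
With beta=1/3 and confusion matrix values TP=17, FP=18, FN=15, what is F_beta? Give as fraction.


P = TP/(TP+FP) = 17/35 = 17/35
R = TP/(TP+FN) = 17/32 = 17/32
beta^2 = 1/3^2 = 1/9
(1 + beta^2) = 10/9
Numerator = (1+beta^2)*P*R = 289/1008
Denominator = beta^2*P + R = 17/315 + 17/32 = 5899/10080
F_beta = 170/347

170/347


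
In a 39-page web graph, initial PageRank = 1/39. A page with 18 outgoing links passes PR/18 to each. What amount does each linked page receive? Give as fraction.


Initial PR = 1/39 = 1/39
Outlinks = 18
Contribution per link = PR / outlinks
= 1/39 / 18
= 1/702

1/702


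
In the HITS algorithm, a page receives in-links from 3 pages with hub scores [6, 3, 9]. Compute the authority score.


Authority = sum of hub scores of in-linkers
In-link 1: hub score = 6
In-link 2: hub score = 3
In-link 3: hub score = 9
Authority = 6 + 3 + 9 = 18

18


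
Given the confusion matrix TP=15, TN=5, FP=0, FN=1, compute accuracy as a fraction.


Accuracy = (TP + TN) / (TP + TN + FP + FN)
TP + TN = 15 + 5 = 20
Total = 15 + 5 + 0 + 1 = 21
Accuracy = 20 / 21 = 20/21

20/21


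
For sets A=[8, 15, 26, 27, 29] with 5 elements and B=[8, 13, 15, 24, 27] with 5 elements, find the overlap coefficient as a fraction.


A intersect B = [8, 15, 27]
|A intersect B| = 3
min(|A|, |B|) = min(5, 5) = 5
Overlap = 3 / 5 = 3/5

3/5


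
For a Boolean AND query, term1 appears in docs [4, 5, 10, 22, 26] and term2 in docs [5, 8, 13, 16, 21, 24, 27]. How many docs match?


Boolean AND: find intersection of posting lists
term1 docs: [4, 5, 10, 22, 26]
term2 docs: [5, 8, 13, 16, 21, 24, 27]
Intersection: [5]
|intersection| = 1

1


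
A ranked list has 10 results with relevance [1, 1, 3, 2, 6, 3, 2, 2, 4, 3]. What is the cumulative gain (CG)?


Cumulative Gain = sum of relevance scores
Position 1: rel=1, running sum=1
Position 2: rel=1, running sum=2
Position 3: rel=3, running sum=5
Position 4: rel=2, running sum=7
Position 5: rel=6, running sum=13
Position 6: rel=3, running sum=16
Position 7: rel=2, running sum=18
Position 8: rel=2, running sum=20
Position 9: rel=4, running sum=24
Position 10: rel=3, running sum=27
CG = 27

27


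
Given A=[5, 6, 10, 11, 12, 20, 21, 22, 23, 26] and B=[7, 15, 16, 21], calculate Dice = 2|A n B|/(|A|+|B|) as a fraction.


A intersect B = [21]
|A intersect B| = 1
|A| = 10, |B| = 4
Dice = 2*1 / (10+4)
= 2 / 14 = 1/7

1/7


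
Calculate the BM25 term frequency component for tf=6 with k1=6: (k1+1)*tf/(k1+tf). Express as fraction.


BM25 TF component = (k1+1)*tf / (k1+tf)
k1 = 6, tf = 6
Numerator = (6+1)*6 = 42
Denominator = 6 + 6 = 12
= 42/12 = 7/2

7/2


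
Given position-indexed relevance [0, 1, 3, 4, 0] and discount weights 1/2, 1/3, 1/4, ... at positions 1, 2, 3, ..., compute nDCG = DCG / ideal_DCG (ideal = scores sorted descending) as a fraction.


Position discount weights w_i = 1/(i+1) for i=1..5:
Weights = [1/2, 1/3, 1/4, 1/5, 1/6]
Actual relevance: [0, 1, 3, 4, 0]
DCG = 0/2 + 1/3 + 3/4 + 4/5 + 0/6 = 113/60
Ideal relevance (sorted desc): [4, 3, 1, 0, 0]
Ideal DCG = 4/2 + 3/3 + 1/4 + 0/5 + 0/6 = 13/4
nDCG = DCG / ideal_DCG = 113/60 / 13/4 = 113/195

113/195


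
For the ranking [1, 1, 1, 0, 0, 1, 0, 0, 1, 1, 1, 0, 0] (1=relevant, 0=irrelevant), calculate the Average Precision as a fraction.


Computing P@k for each relevant position:
Position 1: relevant, P@1 = 1/1 = 1
Position 2: relevant, P@2 = 2/2 = 1
Position 3: relevant, P@3 = 3/3 = 1
Position 4: not relevant
Position 5: not relevant
Position 6: relevant, P@6 = 4/6 = 2/3
Position 7: not relevant
Position 8: not relevant
Position 9: relevant, P@9 = 5/9 = 5/9
Position 10: relevant, P@10 = 6/10 = 3/5
Position 11: relevant, P@11 = 7/11 = 7/11
Position 12: not relevant
Position 13: not relevant
Sum of P@k = 1 + 1 + 1 + 2/3 + 5/9 + 3/5 + 7/11 = 2702/495
AP = 2702/495 / 7 = 386/495

386/495


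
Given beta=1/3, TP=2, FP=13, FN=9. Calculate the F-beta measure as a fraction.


P = TP/(TP+FP) = 2/15 = 2/15
R = TP/(TP+FN) = 2/11 = 2/11
beta^2 = 1/3^2 = 1/9
(1 + beta^2) = 10/9
Numerator = (1+beta^2)*P*R = 8/297
Denominator = beta^2*P + R = 2/135 + 2/11 = 292/1485
F_beta = 10/73

10/73


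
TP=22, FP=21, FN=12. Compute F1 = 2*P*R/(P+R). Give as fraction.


F1 = 2 * P * R / (P + R)
P = TP/(TP+FP) = 22/43 = 22/43
R = TP/(TP+FN) = 22/34 = 11/17
2 * P * R = 2 * 22/43 * 11/17 = 484/731
P + R = 22/43 + 11/17 = 847/731
F1 = 484/731 / 847/731 = 4/7

4/7


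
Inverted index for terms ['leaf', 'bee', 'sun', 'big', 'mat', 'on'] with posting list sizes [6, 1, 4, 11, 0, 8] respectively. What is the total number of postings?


Summing posting list sizes:
'leaf': 6 postings
'bee': 1 postings
'sun': 4 postings
'big': 11 postings
'mat': 0 postings
'on': 8 postings
Total = 6 + 1 + 4 + 11 + 0 + 8 = 30

30


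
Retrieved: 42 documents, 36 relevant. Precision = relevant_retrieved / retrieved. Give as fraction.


Precision = relevant_retrieved / total_retrieved
= 36 / 42
= 36 / (36 + 6)
= 6/7

6/7


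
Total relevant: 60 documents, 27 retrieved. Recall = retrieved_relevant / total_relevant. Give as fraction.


Recall = retrieved_relevant / total_relevant
= 27 / 60
= 27 / (27 + 33)
= 9/20

9/20


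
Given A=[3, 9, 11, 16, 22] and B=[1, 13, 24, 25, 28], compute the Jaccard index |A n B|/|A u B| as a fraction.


A intersect B = []
|A intersect B| = 0
A union B = [1, 3, 9, 11, 13, 16, 22, 24, 25, 28]
|A union B| = 10
Jaccard = 0/10 = 0

0


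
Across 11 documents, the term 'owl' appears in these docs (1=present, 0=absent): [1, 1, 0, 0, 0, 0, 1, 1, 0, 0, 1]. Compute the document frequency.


Checking each document for 'owl':
Doc 1: present
Doc 2: present
Doc 3: absent
Doc 4: absent
Doc 5: absent
Doc 6: absent
Doc 7: present
Doc 8: present
Doc 9: absent
Doc 10: absent
Doc 11: present
df = sum of presences = 1 + 1 + 0 + 0 + 0 + 0 + 1 + 1 + 0 + 0 + 1 = 5

5


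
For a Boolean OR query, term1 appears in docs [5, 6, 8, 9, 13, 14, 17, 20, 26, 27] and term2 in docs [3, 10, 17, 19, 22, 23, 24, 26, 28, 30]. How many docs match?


Boolean OR: find union of posting lists
term1 docs: [5, 6, 8, 9, 13, 14, 17, 20, 26, 27]
term2 docs: [3, 10, 17, 19, 22, 23, 24, 26, 28, 30]
Union: [3, 5, 6, 8, 9, 10, 13, 14, 17, 19, 20, 22, 23, 24, 26, 27, 28, 30]
|union| = 18

18


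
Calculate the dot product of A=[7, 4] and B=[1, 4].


Dot product = sum of element-wise products
A[0]*B[0] = 7*1 = 7
A[1]*B[1] = 4*4 = 16
Sum = 7 + 16 = 23

23


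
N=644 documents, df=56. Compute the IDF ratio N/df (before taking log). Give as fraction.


IDF ratio = N / df
= 644 / 56
= 23/2

23/2


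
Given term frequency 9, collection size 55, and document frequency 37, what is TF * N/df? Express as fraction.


TF * (N/df)
= 9 * (55/37)
= 9 * 55/37
= 495/37

495/37


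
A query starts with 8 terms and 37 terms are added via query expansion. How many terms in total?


Original terms: 8
Expansion terms: 37
Total = 8 + 37 = 45

45


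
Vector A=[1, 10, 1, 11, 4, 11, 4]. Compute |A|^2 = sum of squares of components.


|A|^2 = sum of squared components
A[0]^2 = 1^2 = 1
A[1]^2 = 10^2 = 100
A[2]^2 = 1^2 = 1
A[3]^2 = 11^2 = 121
A[4]^2 = 4^2 = 16
A[5]^2 = 11^2 = 121
A[6]^2 = 4^2 = 16
Sum = 1 + 100 + 1 + 121 + 16 + 121 + 16 = 376

376


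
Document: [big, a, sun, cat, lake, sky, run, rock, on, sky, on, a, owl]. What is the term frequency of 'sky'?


Document has 13 words
Scanning for 'sky':
Found at positions: [5, 9]
Count = 2

2


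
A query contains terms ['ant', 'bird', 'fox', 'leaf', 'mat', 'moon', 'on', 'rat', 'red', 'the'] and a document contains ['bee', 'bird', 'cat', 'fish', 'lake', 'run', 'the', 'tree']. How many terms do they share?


Query terms: ['ant', 'bird', 'fox', 'leaf', 'mat', 'moon', 'on', 'rat', 'red', 'the']
Document terms: ['bee', 'bird', 'cat', 'fish', 'lake', 'run', 'the', 'tree']
Common terms: ['bird', 'the']
Overlap count = 2

2


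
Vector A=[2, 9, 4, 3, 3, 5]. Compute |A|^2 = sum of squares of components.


|A|^2 = sum of squared components
A[0]^2 = 2^2 = 4
A[1]^2 = 9^2 = 81
A[2]^2 = 4^2 = 16
A[3]^2 = 3^2 = 9
A[4]^2 = 3^2 = 9
A[5]^2 = 5^2 = 25
Sum = 4 + 81 + 16 + 9 + 9 + 25 = 144

144


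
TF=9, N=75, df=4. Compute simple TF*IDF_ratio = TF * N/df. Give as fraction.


TF * (N/df)
= 9 * (75/4)
= 9 * 75/4
= 675/4

675/4


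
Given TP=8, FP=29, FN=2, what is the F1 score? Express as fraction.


F1 = 2 * P * R / (P + R)
P = TP/(TP+FP) = 8/37 = 8/37
R = TP/(TP+FN) = 8/10 = 4/5
2 * P * R = 2 * 8/37 * 4/5 = 64/185
P + R = 8/37 + 4/5 = 188/185
F1 = 64/185 / 188/185 = 16/47

16/47


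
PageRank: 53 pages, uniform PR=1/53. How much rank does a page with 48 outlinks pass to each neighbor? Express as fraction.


Initial PR = 1/53 = 1/53
Outlinks = 48
Contribution per link = PR / outlinks
= 1/53 / 48
= 1/2544

1/2544


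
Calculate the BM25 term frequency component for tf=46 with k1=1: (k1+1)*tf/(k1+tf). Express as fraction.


BM25 TF component = (k1+1)*tf / (k1+tf)
k1 = 1, tf = 46
Numerator = (1+1)*46 = 92
Denominator = 1 + 46 = 47
= 92/47 = 92/47

92/47


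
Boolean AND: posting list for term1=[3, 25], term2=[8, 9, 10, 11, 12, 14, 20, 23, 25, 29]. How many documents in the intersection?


Boolean AND: find intersection of posting lists
term1 docs: [3, 25]
term2 docs: [8, 9, 10, 11, 12, 14, 20, 23, 25, 29]
Intersection: [25]
|intersection| = 1

1


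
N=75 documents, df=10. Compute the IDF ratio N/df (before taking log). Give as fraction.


IDF ratio = N / df
= 75 / 10
= 15/2

15/2


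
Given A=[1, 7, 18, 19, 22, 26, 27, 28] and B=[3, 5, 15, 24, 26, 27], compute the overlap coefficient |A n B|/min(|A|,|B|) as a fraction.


A intersect B = [26, 27]
|A intersect B| = 2
min(|A|, |B|) = min(8, 6) = 6
Overlap = 2 / 6 = 1/3

1/3


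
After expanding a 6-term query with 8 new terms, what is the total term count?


Original terms: 6
Expansion terms: 8
Total = 6 + 8 = 14

14


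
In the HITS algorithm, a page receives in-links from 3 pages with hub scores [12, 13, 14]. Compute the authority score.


Authority = sum of hub scores of in-linkers
In-link 1: hub score = 12
In-link 2: hub score = 13
In-link 3: hub score = 14
Authority = 12 + 13 + 14 = 39

39


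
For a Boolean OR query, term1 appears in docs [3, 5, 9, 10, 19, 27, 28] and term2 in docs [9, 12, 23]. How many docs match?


Boolean OR: find union of posting lists
term1 docs: [3, 5, 9, 10, 19, 27, 28]
term2 docs: [9, 12, 23]
Union: [3, 5, 9, 10, 12, 19, 23, 27, 28]
|union| = 9

9


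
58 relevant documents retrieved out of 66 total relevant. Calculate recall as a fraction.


Recall = retrieved_relevant / total_relevant
= 58 / 66
= 58 / (58 + 8)
= 29/33

29/33


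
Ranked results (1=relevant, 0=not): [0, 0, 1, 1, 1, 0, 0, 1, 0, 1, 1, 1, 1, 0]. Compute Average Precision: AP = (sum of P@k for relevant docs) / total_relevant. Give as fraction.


Computing P@k for each relevant position:
Position 1: not relevant
Position 2: not relevant
Position 3: relevant, P@3 = 1/3 = 1/3
Position 4: relevant, P@4 = 2/4 = 1/2
Position 5: relevant, P@5 = 3/5 = 3/5
Position 6: not relevant
Position 7: not relevant
Position 8: relevant, P@8 = 4/8 = 1/2
Position 9: not relevant
Position 10: relevant, P@10 = 5/10 = 1/2
Position 11: relevant, P@11 = 6/11 = 6/11
Position 12: relevant, P@12 = 7/12 = 7/12
Position 13: relevant, P@13 = 8/13 = 8/13
Position 14: not relevant
Sum of P@k = 1/3 + 1/2 + 3/5 + 1/2 + 1/2 + 6/11 + 7/12 + 8/13 = 35843/8580
AP = 35843/8580 / 8 = 35843/68640

35843/68640


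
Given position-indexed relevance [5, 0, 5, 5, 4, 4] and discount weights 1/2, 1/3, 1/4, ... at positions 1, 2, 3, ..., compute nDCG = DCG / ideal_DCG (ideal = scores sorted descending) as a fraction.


Position discount weights w_i = 1/(i+1) for i=1..6:
Weights = [1/2, 1/3, 1/4, 1/5, 1/6, 1/7]
Actual relevance: [5, 0, 5, 5, 4, 4]
DCG = 5/2 + 0/3 + 5/4 + 5/5 + 4/6 + 4/7 = 503/84
Ideal relevance (sorted desc): [5, 5, 5, 4, 4, 0]
Ideal DCG = 5/2 + 5/3 + 5/4 + 4/5 + 4/6 + 0/7 = 413/60
nDCG = DCG / ideal_DCG = 503/84 / 413/60 = 2515/2891

2515/2891


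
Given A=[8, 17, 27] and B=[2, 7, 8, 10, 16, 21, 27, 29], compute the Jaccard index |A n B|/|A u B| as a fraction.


A intersect B = [8, 27]
|A intersect B| = 2
A union B = [2, 7, 8, 10, 16, 17, 21, 27, 29]
|A union B| = 9
Jaccard = 2/9 = 2/9

2/9


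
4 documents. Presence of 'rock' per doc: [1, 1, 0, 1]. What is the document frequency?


Checking each document for 'rock':
Doc 1: present
Doc 2: present
Doc 3: absent
Doc 4: present
df = sum of presences = 1 + 1 + 0 + 1 = 3

3


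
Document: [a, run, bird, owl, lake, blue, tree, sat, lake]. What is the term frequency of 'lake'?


Document has 9 words
Scanning for 'lake':
Found at positions: [4, 8]
Count = 2

2


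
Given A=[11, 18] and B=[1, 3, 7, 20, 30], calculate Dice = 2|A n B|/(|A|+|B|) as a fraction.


A intersect B = []
|A intersect B| = 0
|A| = 2, |B| = 5
Dice = 2*0 / (2+5)
= 0 / 7 = 0

0


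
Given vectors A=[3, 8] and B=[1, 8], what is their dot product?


Dot product = sum of element-wise products
A[0]*B[0] = 3*1 = 3
A[1]*B[1] = 8*8 = 64
Sum = 3 + 64 = 67

67


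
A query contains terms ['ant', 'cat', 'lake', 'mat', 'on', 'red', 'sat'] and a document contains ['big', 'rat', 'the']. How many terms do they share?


Query terms: ['ant', 'cat', 'lake', 'mat', 'on', 'red', 'sat']
Document terms: ['big', 'rat', 'the']
Common terms: []
Overlap count = 0

0


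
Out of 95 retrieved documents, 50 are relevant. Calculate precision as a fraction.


Precision = relevant_retrieved / total_retrieved
= 50 / 95
= 50 / (50 + 45)
= 10/19

10/19


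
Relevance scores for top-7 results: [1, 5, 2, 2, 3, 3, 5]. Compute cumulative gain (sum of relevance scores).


Cumulative Gain = sum of relevance scores
Position 1: rel=1, running sum=1
Position 2: rel=5, running sum=6
Position 3: rel=2, running sum=8
Position 4: rel=2, running sum=10
Position 5: rel=3, running sum=13
Position 6: rel=3, running sum=16
Position 7: rel=5, running sum=21
CG = 21

21


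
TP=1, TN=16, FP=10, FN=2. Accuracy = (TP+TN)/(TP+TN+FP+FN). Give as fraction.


Accuracy = (TP + TN) / (TP + TN + FP + FN)
TP + TN = 1 + 16 = 17
Total = 1 + 16 + 10 + 2 = 29
Accuracy = 17 / 29 = 17/29

17/29


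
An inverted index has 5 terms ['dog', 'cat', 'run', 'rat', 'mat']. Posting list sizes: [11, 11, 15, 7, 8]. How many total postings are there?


Summing posting list sizes:
'dog': 11 postings
'cat': 11 postings
'run': 15 postings
'rat': 7 postings
'mat': 8 postings
Total = 11 + 11 + 15 + 7 + 8 = 52

52


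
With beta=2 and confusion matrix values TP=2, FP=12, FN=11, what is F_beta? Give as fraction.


P = TP/(TP+FP) = 2/14 = 1/7
R = TP/(TP+FN) = 2/13 = 2/13
beta^2 = 2^2 = 4
(1 + beta^2) = 5
Numerator = (1+beta^2)*P*R = 10/91
Denominator = beta^2*P + R = 4/7 + 2/13 = 66/91
F_beta = 5/33

5/33


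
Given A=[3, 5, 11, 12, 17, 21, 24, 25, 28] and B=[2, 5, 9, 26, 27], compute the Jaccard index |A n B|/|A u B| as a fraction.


A intersect B = [5]
|A intersect B| = 1
A union B = [2, 3, 5, 9, 11, 12, 17, 21, 24, 25, 26, 27, 28]
|A union B| = 13
Jaccard = 1/13 = 1/13

1/13


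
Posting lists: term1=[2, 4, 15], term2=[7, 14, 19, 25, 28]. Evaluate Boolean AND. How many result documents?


Boolean AND: find intersection of posting lists
term1 docs: [2, 4, 15]
term2 docs: [7, 14, 19, 25, 28]
Intersection: []
|intersection| = 0

0


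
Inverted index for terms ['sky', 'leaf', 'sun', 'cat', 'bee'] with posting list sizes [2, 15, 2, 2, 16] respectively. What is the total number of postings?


Summing posting list sizes:
'sky': 2 postings
'leaf': 15 postings
'sun': 2 postings
'cat': 2 postings
'bee': 16 postings
Total = 2 + 15 + 2 + 2 + 16 = 37

37


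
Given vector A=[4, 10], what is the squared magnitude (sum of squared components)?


|A|^2 = sum of squared components
A[0]^2 = 4^2 = 16
A[1]^2 = 10^2 = 100
Sum = 16 + 100 = 116

116


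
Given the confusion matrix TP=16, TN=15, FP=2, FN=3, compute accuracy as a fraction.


Accuracy = (TP + TN) / (TP + TN + FP + FN)
TP + TN = 16 + 15 = 31
Total = 16 + 15 + 2 + 3 = 36
Accuracy = 31 / 36 = 31/36

31/36


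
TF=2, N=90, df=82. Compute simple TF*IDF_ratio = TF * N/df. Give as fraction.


TF * (N/df)
= 2 * (90/82)
= 2 * 45/41
= 90/41

90/41


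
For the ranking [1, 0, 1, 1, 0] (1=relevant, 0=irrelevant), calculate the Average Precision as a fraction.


Computing P@k for each relevant position:
Position 1: relevant, P@1 = 1/1 = 1
Position 2: not relevant
Position 3: relevant, P@3 = 2/3 = 2/3
Position 4: relevant, P@4 = 3/4 = 3/4
Position 5: not relevant
Sum of P@k = 1 + 2/3 + 3/4 = 29/12
AP = 29/12 / 3 = 29/36

29/36


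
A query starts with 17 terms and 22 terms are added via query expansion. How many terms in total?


Original terms: 17
Expansion terms: 22
Total = 17 + 22 = 39

39


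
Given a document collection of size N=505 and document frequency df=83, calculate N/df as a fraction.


IDF ratio = N / df
= 505 / 83
= 505/83

505/83


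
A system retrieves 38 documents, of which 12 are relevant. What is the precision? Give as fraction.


Precision = relevant_retrieved / total_retrieved
= 12 / 38
= 12 / (12 + 26)
= 6/19

6/19


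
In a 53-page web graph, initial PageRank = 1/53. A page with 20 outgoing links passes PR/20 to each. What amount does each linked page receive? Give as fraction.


Initial PR = 1/53 = 1/53
Outlinks = 20
Contribution per link = PR / outlinks
= 1/53 / 20
= 1/1060

1/1060


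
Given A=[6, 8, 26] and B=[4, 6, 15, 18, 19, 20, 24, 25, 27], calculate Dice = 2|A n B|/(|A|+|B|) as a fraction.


A intersect B = [6]
|A intersect B| = 1
|A| = 3, |B| = 9
Dice = 2*1 / (3+9)
= 2 / 12 = 1/6

1/6


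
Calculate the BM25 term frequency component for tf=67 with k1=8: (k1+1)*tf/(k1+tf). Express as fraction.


BM25 TF component = (k1+1)*tf / (k1+tf)
k1 = 8, tf = 67
Numerator = (8+1)*67 = 603
Denominator = 8 + 67 = 75
= 603/75 = 201/25

201/25
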